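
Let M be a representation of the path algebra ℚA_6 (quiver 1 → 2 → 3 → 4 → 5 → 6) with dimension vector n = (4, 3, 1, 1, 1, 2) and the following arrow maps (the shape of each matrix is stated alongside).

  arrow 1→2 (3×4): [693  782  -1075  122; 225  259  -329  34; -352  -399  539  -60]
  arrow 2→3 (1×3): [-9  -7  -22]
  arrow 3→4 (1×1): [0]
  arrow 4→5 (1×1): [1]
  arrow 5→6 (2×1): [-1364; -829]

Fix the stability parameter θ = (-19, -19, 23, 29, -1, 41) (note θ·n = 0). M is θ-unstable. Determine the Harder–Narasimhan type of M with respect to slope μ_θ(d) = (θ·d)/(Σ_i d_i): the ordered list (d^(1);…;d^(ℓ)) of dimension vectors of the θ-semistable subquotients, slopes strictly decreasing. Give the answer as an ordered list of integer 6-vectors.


Interval decomposition of M: I[1,1], I[1,2]^2, I[1,3], I[4,6], I[6,6].
HN type (ℓ=4): μ^(1)=41; μ^(2)=23; μ^(3)=14; μ^(4)=-19

((0, 0, 0, 0, 0, 2); (0, 0, 1, 0, 0, 0); (0, 0, 0, 1, 1, 0); (4, 3, 0, 0, 0, 0))


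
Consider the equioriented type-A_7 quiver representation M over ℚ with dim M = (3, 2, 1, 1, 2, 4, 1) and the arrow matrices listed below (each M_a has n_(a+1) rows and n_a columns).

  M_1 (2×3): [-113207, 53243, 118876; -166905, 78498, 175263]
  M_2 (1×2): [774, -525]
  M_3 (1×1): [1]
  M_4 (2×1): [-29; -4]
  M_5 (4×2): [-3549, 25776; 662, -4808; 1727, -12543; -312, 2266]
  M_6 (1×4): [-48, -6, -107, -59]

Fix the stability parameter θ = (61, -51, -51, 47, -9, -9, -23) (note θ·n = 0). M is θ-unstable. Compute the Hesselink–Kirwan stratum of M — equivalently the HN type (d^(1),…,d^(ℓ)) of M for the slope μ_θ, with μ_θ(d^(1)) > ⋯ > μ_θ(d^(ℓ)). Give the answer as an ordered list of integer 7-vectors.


Interval decomposition of M: I[1,1], I[1,2], I[1,7], I[5,6], I[6,6]^2.
HN type (ℓ=5): μ^(1)=61; μ^(2)=5; μ^(3)=3/2; μ^(4)=-9; μ^(5)=-41/3

((1, 0, 0, 0, 0, 0, 0); (1, 1, 0, 0, 0, 0, 0); (0, 0, 0, 1, 1, 1, 1); (0, 0, 0, 0, 1, 3, 0); (1, 1, 1, 0, 0, 0, 0))


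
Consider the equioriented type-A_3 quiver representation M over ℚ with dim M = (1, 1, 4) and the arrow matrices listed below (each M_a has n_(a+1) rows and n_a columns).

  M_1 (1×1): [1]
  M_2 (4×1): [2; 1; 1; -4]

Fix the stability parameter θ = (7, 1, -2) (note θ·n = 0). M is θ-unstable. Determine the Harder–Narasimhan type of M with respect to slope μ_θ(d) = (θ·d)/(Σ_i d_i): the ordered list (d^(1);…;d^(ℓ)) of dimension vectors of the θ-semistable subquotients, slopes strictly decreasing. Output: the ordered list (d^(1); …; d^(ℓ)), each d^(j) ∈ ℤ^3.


Barcode: M ≅ I[1,3], I[3,3]^3. HN layers by μ_θ (2 steps, strictly decreasing):
  μ^(1)=2; μ^(2)=-2

((1, 1, 1); (0, 0, 3))


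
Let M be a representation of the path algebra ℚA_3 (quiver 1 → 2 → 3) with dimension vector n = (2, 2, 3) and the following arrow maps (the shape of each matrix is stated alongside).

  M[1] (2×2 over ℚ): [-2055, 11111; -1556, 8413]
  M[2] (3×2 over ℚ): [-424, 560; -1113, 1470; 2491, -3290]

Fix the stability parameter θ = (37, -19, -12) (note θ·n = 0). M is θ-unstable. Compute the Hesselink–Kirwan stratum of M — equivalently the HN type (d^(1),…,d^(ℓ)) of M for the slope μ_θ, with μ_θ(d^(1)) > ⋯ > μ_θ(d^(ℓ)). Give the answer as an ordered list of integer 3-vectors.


Interval decomposition of M: I[1,2], I[1,3], I[3,3]^2.
HN type (ℓ=3): μ^(1)=9; μ^(2)=2; μ^(3)=-12

((1, 1, 0); (1, 1, 1); (0, 0, 2))


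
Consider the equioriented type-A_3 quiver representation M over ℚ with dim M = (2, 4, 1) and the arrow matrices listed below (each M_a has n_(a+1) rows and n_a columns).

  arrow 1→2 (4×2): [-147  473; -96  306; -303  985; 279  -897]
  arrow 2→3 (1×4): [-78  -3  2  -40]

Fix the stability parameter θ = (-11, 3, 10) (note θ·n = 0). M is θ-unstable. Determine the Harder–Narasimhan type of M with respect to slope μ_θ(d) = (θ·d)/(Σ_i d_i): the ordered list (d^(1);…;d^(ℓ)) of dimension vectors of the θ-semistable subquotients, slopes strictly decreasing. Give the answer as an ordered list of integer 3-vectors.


Barcode: M ≅ I[1,2], I[1,3], I[2,2]^2. HN layers by μ_θ (3 steps, strictly decreasing):
  μ^(1)=10; μ^(2)=3; μ^(3)=-11

((0, 0, 1); (0, 4, 0); (2, 0, 0))


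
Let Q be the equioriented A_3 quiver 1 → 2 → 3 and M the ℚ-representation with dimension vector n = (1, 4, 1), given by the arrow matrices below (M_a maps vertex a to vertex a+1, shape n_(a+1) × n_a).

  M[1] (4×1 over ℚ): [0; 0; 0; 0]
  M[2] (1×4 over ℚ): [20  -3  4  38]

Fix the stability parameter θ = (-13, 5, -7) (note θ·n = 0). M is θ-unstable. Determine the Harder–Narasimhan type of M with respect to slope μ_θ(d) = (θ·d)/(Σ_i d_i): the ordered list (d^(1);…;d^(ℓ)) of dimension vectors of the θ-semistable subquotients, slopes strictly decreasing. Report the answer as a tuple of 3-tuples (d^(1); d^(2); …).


Via rank(M_{q-1}∘⋯∘M_p): M ≅ I[1,1], I[2,2]^3, I[2,3].
μ_θ-semistable layers: μ^(1)=5; μ^(2)=-1; μ^(3)=-13

((0, 3, 0); (0, 1, 1); (1, 0, 0))


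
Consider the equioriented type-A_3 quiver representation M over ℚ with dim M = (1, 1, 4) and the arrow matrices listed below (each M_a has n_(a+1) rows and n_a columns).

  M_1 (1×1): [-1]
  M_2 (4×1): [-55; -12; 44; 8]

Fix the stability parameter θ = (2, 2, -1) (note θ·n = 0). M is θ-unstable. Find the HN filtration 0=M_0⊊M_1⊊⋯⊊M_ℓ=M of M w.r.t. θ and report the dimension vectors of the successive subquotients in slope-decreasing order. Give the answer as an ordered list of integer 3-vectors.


Barcode: M ≅ I[1,3], I[3,3]^3. HN layers by μ_θ (2 steps, strictly decreasing):
  μ^(1)=1; μ^(2)=-1

((1, 1, 1); (0, 0, 3))


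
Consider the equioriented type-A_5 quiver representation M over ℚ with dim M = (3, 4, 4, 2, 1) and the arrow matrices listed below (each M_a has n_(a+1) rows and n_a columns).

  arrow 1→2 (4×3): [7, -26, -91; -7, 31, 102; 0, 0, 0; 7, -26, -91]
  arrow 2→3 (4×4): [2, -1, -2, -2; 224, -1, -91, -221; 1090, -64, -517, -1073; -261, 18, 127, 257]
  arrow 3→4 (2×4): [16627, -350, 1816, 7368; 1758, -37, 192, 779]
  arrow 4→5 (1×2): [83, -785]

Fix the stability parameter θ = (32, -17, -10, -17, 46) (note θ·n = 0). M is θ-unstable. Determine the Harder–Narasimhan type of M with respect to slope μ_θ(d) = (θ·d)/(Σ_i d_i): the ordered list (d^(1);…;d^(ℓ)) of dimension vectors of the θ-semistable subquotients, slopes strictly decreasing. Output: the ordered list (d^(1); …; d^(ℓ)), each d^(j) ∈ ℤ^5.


Interval decomposition of M: I[1,1], I[1,4], I[1,5], I[2,3]^2.
HN type (ℓ=5): μ^(1)=46; μ^(2)=32; μ^(3)=-3; μ^(4)=-10; μ^(5)=-17

((0, 0, 0, 0, 1); (1, 0, 0, 0, 0); (2, 2, 2, 2, 0); (0, 0, 2, 0, 0); (0, 2, 0, 0, 0))


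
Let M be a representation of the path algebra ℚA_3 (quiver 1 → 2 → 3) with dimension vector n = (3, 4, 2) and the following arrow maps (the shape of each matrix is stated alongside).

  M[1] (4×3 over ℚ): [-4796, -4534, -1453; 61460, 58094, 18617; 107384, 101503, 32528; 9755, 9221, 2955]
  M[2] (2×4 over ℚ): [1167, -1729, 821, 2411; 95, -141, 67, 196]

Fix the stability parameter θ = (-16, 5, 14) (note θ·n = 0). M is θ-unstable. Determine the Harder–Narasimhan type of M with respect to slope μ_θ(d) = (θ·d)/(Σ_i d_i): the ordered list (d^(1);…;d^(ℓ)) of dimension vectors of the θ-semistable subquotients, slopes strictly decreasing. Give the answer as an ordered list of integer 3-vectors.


Barcode: M ≅ I[1,2], I[1,3]^2, I[2,2]. HN layers by μ_θ (3 steps, strictly decreasing):
  μ^(1)=14; μ^(2)=5; μ^(3)=-16

((0, 0, 2); (0, 4, 0); (3, 0, 0))


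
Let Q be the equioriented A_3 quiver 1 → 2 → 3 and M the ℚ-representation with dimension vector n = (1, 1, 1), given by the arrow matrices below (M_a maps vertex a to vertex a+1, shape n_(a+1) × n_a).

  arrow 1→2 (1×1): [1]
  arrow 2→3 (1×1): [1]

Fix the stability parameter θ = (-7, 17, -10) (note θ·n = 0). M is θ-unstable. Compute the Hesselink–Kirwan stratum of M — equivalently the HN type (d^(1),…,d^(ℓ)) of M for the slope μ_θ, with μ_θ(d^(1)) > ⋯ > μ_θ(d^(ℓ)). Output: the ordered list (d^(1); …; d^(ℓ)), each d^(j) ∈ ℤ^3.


Via rank(M_{q-1}∘⋯∘M_p): M ≅ I[1,3].
μ_θ-semistable layers: μ^(1)=7/2; μ^(2)=-7

((0, 1, 1); (1, 0, 0))


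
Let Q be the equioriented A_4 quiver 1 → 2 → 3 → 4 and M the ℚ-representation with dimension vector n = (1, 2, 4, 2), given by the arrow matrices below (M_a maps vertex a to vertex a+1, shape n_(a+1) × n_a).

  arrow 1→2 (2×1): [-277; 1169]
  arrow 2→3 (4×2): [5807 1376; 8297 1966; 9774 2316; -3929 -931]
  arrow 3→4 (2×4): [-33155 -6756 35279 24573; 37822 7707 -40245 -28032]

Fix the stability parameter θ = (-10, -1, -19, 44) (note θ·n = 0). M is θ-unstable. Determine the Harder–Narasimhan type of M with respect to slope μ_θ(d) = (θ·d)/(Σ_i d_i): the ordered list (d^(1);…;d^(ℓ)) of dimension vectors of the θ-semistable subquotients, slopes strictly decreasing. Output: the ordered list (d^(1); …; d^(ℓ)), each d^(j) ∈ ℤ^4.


Via rank(M_{q-1}∘⋯∘M_p): M ≅ I[1,4], I[2,4], I[3,3]^2.
μ_θ-semistable layers: μ^(1)=44; μ^(2)=-10; μ^(3)=-19

((0, 0, 0, 2); (1, 2, 2, 0); (0, 0, 2, 0))


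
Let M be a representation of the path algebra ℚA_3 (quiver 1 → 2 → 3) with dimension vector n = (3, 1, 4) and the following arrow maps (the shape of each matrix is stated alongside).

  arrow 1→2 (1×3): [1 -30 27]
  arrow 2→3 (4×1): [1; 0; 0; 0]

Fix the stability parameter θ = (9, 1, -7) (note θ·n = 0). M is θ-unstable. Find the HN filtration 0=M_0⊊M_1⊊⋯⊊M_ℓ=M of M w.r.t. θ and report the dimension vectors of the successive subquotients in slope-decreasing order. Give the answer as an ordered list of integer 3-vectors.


Interval decomposition of M: I[1,1]^2, I[1,3], I[3,3]^3.
HN type (ℓ=3): μ^(1)=9; μ^(2)=1; μ^(3)=-7

((2, 0, 0); (1, 1, 1); (0, 0, 3))


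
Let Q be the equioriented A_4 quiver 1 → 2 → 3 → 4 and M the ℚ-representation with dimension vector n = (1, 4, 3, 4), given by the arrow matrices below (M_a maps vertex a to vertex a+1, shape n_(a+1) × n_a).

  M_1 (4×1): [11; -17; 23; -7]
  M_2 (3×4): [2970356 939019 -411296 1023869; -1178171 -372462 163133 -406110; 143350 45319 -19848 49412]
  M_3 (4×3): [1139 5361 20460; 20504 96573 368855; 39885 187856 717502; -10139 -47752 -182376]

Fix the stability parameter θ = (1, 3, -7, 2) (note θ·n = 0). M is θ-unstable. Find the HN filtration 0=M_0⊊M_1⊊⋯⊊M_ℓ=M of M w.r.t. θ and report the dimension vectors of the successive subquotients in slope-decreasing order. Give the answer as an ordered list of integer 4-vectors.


Barcode: M ≅ I[1,4], I[2,2], I[2,4]^2, I[4,4]. HN layers by μ_θ (4 steps, strictly decreasing):
  μ^(1)=3; μ^(2)=2; μ^(3)=-1; μ^(4)=-2

((0, 1, 0, 0); (0, 0, 0, 4); (1, 1, 1, 0); (0, 2, 2, 0))


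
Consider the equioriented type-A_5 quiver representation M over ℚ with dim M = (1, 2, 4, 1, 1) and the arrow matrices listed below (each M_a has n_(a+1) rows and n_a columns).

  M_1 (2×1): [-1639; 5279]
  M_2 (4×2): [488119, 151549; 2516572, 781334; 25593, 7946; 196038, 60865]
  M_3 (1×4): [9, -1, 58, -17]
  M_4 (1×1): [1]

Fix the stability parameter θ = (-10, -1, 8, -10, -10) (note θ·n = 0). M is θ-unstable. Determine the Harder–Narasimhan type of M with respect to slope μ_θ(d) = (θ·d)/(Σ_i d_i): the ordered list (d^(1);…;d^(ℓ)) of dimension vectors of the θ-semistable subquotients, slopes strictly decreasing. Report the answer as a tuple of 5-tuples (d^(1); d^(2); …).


Interval decomposition of M: I[1,5], I[2,3], I[3,3]^2.
HN type (ℓ=4): μ^(1)=8; μ^(2)=-1; μ^(3)=-13/4; μ^(4)=-10

((0, 0, 3, 0, 0); (0, 1, 0, 0, 0); (0, 1, 1, 1, 1); (1, 0, 0, 0, 0))


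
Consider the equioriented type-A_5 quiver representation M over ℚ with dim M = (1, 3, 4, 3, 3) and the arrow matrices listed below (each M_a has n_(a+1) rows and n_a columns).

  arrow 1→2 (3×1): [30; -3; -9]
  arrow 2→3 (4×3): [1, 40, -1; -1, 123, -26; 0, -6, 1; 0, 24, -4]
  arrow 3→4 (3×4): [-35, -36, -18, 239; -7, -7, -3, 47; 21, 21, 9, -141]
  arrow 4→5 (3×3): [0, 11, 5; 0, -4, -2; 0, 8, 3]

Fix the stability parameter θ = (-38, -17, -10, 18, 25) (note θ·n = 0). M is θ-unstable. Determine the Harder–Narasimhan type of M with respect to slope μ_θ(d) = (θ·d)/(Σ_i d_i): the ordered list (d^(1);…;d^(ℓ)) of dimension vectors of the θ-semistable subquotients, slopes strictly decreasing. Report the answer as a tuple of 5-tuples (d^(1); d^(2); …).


Barcode: M ≅ I[1,5], I[2,3], I[2,4], I[3,3], I[4,5], I[5,5]. HN layers by μ_θ (5 steps, strictly decreasing):
  μ^(1)=25; μ^(2)=18; μ^(3)=-10; μ^(4)=-17; μ^(5)=-38

((0, 0, 0, 0, 3); (0, 0, 0, 3, 0); (0, 0, 4, 0, 0); (0, 3, 0, 0, 0); (1, 0, 0, 0, 0))


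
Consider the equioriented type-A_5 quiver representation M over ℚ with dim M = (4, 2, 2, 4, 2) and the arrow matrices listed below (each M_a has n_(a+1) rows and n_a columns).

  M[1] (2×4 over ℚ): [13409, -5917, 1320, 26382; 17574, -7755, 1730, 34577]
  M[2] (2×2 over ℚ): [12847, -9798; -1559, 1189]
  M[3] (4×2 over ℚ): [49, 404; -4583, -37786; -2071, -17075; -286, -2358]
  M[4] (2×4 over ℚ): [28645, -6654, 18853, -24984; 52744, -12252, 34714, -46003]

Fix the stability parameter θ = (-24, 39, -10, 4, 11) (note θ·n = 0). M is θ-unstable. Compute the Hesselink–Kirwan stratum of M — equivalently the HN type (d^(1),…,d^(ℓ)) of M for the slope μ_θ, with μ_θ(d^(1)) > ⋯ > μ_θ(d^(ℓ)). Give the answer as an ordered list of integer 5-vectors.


Via rank(M_{q-1}∘⋯∘M_p): M ≅ I[1,1]^2, I[1,4], I[1,5], I[4,4], I[4,5].
μ_θ-semistable layers: μ^(1)=11; μ^(2)=4; μ^(3)=-24

((0, 2, 2, 2, 2); (0, 0, 0, 2, 0); (4, 0, 0, 0, 0))


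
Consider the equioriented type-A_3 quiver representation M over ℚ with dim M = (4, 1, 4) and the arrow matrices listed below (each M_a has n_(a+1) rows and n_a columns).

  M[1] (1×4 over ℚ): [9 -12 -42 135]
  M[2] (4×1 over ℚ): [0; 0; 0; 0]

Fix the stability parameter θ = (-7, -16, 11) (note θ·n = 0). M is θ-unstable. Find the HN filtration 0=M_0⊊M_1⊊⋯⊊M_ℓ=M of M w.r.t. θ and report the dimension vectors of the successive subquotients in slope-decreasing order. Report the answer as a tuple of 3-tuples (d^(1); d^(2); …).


Via rank(M_{q-1}∘⋯∘M_p): M ≅ I[1,1]^3, I[1,2], I[3,3]^4.
μ_θ-semistable layers: μ^(1)=11; μ^(2)=-7; μ^(3)=-23/2

((0, 0, 4); (3, 0, 0); (1, 1, 0))


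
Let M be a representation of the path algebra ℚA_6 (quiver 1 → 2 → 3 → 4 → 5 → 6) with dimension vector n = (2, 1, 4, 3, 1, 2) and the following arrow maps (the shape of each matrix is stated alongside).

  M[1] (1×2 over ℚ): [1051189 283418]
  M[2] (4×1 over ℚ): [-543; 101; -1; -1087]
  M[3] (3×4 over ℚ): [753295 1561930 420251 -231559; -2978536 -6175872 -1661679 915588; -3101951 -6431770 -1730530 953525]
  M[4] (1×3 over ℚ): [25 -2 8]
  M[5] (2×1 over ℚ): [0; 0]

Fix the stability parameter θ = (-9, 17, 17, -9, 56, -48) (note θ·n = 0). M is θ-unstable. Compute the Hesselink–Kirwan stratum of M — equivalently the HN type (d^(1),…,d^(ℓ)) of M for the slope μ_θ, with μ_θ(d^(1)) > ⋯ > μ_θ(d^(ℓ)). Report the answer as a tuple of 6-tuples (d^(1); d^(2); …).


Barcode: M ≅ I[1,1], I[1,5], I[3,3], I[3,4]^2, I[6,6]^2. HN layers by μ_θ (6 steps, strictly decreasing):
  μ^(1)=56; μ^(2)=17; μ^(3)=25/3; μ^(4)=4; μ^(5)=-9; μ^(6)=-48

((0, 0, 0, 0, 1, 0); (0, 0, 1, 0, 0, 0); (0, 1, 1, 1, 0, 0); (0, 0, 2, 2, 0, 0); (2, 0, 0, 0, 0, 0); (0, 0, 0, 0, 0, 2))


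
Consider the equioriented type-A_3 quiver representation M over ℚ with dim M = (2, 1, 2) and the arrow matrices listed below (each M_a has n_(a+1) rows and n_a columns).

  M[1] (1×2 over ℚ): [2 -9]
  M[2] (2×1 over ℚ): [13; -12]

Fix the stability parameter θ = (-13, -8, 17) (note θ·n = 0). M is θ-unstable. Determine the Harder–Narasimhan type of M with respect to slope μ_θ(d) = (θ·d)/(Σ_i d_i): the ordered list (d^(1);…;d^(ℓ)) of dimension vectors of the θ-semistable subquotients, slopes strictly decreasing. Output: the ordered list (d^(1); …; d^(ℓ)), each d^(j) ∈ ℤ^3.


Via rank(M_{q-1}∘⋯∘M_p): M ≅ I[1,1], I[1,3], I[3,3].
μ_θ-semistable layers: μ^(1)=17; μ^(2)=-8; μ^(3)=-13

((0, 0, 2); (0, 1, 0); (2, 0, 0))


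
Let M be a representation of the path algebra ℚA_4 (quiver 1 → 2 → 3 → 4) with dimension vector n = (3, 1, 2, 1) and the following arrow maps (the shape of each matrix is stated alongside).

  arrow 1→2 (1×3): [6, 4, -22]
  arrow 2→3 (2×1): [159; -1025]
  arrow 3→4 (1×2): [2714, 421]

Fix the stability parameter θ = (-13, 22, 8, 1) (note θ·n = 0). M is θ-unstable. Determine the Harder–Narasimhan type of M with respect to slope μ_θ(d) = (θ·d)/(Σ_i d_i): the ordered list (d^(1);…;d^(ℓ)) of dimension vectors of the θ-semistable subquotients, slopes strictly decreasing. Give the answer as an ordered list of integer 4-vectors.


Barcode: M ≅ I[1,1]^2, I[1,4], I[3,3]. HN layers by μ_θ (3 steps, strictly decreasing):
  μ^(1)=31/3; μ^(2)=8; μ^(3)=-13

((0, 1, 1, 1); (0, 0, 1, 0); (3, 0, 0, 0))


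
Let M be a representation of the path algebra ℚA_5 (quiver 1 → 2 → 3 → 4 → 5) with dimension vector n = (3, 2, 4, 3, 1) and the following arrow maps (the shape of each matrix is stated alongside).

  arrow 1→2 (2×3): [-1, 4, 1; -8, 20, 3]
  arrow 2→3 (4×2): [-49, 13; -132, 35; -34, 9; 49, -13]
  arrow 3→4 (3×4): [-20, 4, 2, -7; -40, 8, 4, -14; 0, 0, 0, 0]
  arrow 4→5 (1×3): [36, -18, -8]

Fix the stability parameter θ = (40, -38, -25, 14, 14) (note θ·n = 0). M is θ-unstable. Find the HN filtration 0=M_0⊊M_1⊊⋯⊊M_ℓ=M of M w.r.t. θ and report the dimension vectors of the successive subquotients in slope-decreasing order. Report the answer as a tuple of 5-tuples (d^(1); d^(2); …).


Interval decomposition of M: I[1,1], I[1,3], I[1,4], I[3,3]^2, I[4,4], I[4,5].
HN type (ℓ=4): μ^(1)=40; μ^(2)=14; μ^(3)=-23/3; μ^(4)=-25

((1, 0, 0, 0, 0); (0, 0, 0, 3, 1); (2, 2, 2, 0, 0); (0, 0, 2, 0, 0))


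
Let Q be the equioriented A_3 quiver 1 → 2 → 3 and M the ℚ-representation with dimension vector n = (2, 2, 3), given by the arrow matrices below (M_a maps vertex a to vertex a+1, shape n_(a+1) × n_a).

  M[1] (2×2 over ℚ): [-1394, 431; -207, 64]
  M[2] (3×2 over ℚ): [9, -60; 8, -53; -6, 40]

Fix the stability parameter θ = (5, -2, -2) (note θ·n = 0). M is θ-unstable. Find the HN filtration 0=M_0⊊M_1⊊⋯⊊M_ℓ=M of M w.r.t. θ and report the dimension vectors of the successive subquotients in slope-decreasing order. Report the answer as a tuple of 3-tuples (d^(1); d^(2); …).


Barcode: M ≅ I[1,3]^2, I[3,3]. HN layers by μ_θ (2 steps, strictly decreasing):
  μ^(1)=1/3; μ^(2)=-2

((2, 2, 2); (0, 0, 1))


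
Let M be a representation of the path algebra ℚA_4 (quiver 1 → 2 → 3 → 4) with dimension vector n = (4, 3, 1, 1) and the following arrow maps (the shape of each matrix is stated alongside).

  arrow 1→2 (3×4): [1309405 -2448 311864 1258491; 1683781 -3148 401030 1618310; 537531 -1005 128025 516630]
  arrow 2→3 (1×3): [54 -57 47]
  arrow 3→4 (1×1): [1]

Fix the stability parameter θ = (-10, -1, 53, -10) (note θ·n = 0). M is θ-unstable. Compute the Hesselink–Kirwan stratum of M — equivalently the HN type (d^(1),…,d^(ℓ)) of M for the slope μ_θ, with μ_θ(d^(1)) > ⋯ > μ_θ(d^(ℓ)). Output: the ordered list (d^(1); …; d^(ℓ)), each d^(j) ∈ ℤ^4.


Via rank(M_{q-1}∘⋯∘M_p): M ≅ I[1,1], I[1,2]^2, I[1,4].
μ_θ-semistable layers: μ^(1)=43/2; μ^(2)=-1; μ^(3)=-10

((0, 0, 1, 1); (0, 3, 0, 0); (4, 0, 0, 0))


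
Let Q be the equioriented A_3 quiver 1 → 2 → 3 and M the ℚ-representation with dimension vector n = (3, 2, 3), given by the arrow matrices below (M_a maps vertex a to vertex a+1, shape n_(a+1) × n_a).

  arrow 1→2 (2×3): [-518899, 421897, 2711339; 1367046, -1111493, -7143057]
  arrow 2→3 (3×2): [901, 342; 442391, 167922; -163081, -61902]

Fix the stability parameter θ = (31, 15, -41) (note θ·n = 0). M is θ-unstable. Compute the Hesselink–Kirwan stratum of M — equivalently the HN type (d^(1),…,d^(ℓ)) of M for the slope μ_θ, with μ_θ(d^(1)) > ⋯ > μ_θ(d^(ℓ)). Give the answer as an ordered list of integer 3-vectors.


Via rank(M_{q-1}∘⋯∘M_p): M ≅ I[1,1], I[1,2], I[1,3], I[3,3]^2.
μ_θ-semistable layers: μ^(1)=31; μ^(2)=23; μ^(3)=5/3; μ^(4)=-41

((1, 0, 0); (1, 1, 0); (1, 1, 1); (0, 0, 2))


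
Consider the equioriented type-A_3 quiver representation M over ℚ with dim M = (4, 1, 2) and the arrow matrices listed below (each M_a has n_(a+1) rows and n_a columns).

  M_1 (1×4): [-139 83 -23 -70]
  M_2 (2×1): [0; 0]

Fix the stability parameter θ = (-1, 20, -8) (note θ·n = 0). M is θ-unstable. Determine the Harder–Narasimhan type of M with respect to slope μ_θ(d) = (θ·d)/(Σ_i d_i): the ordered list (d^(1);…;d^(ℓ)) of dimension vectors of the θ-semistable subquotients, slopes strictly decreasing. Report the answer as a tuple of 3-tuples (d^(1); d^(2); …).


Interval decomposition of M: I[1,1]^3, I[1,2], I[3,3]^2.
HN type (ℓ=3): μ^(1)=20; μ^(2)=-1; μ^(3)=-8

((0, 1, 0); (4, 0, 0); (0, 0, 2))


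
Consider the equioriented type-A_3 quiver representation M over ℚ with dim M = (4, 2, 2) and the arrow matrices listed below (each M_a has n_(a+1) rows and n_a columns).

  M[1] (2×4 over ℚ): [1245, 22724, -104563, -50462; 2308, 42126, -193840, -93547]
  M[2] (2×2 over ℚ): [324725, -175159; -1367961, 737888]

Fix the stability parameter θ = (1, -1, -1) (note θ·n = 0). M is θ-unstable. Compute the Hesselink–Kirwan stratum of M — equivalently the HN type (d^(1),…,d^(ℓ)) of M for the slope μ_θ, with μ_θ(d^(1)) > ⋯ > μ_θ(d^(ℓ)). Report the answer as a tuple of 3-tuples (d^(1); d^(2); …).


Via rank(M_{q-1}∘⋯∘M_p): M ≅ I[1,1]^2, I[1,3]^2.
μ_θ-semistable layers: μ^(1)=1; μ^(2)=-1/3

((2, 0, 0); (2, 2, 2))


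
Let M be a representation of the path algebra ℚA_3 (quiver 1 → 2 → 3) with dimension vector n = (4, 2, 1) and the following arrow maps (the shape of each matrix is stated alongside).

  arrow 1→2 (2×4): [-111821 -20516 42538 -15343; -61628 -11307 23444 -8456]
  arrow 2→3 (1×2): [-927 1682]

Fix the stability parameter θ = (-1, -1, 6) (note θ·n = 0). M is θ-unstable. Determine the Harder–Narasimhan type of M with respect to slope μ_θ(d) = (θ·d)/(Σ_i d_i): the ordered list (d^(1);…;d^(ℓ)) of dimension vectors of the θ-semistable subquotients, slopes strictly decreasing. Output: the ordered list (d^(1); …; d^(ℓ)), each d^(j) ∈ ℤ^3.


Interval decomposition of M: I[1,1]^2, I[1,2], I[1,3].
HN type (ℓ=2): μ^(1)=6; μ^(2)=-1

((0, 0, 1); (4, 2, 0))


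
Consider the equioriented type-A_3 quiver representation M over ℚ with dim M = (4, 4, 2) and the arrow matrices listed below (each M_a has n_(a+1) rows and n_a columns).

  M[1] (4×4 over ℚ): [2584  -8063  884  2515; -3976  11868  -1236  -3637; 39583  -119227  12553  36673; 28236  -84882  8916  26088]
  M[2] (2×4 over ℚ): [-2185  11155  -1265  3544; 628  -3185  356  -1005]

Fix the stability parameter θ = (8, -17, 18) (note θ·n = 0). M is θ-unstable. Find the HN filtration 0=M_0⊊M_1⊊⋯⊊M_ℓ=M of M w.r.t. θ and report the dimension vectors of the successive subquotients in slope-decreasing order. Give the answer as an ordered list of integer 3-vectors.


Interval decomposition of M: I[1,1], I[1,2], I[1,3]^2, I[2,2].
HN type (ℓ=4): μ^(1)=18; μ^(2)=8; μ^(3)=-9/2; μ^(4)=-17

((0, 0, 2); (1, 0, 0); (3, 3, 0); (0, 1, 0))


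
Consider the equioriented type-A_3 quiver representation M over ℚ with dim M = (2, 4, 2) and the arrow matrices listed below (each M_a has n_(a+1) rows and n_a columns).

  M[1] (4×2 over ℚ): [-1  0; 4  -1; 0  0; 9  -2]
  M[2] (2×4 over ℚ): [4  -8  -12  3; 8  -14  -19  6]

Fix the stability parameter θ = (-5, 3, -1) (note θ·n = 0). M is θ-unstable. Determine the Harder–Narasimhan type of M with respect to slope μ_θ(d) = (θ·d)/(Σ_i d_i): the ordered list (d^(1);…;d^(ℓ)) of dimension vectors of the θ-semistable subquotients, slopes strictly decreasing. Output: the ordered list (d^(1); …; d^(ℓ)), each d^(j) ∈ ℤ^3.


Via rank(M_{q-1}∘⋯∘M_p): M ≅ I[1,3]^2, I[2,2]^2.
μ_θ-semistable layers: μ^(1)=3; μ^(2)=1; μ^(3)=-5

((0, 2, 0); (0, 2, 2); (2, 0, 0))


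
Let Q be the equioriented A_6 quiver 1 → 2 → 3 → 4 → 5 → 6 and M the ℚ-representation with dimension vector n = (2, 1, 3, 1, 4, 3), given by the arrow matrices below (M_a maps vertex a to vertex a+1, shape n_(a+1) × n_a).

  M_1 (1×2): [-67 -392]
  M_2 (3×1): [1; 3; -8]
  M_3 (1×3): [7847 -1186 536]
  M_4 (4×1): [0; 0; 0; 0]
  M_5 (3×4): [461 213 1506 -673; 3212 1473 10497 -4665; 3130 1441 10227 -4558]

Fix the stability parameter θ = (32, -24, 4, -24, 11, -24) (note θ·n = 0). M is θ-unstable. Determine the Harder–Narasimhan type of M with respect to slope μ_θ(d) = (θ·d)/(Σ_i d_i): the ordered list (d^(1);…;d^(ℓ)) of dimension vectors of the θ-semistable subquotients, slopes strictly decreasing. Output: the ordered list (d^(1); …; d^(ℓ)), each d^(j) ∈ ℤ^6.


Barcode: M ≅ I[1,1], I[1,4], I[3,3]^2, I[5,5], I[5,6]^3. HN layers by μ_θ (5 steps, strictly decreasing):
  μ^(1)=32; μ^(2)=11; μ^(3)=4; μ^(4)=-3; μ^(5)=-13/2

((1, 0, 0, 0, 0, 0); (0, 0, 0, 0, 1, 0); (0, 0, 2, 0, 0, 0); (1, 1, 1, 1, 0, 0); (0, 0, 0, 0, 3, 3))


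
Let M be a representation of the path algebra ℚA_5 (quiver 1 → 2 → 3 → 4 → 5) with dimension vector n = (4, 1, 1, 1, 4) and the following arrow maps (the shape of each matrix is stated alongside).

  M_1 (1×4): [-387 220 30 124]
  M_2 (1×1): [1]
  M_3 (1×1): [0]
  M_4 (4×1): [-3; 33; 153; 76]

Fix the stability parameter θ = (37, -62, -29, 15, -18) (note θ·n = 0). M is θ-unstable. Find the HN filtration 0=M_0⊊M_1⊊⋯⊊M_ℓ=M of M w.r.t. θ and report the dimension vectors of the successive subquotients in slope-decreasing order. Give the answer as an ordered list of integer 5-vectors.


Via rank(M_{q-1}∘⋯∘M_p): M ≅ I[1,1]^3, I[1,3], I[4,5], I[5,5]^3.
μ_θ-semistable layers: μ^(1)=37; μ^(2)=-3/2; μ^(3)=-18

((3, 0, 0, 0, 0); (0, 0, 0, 1, 1); (1, 1, 1, 0, 3))


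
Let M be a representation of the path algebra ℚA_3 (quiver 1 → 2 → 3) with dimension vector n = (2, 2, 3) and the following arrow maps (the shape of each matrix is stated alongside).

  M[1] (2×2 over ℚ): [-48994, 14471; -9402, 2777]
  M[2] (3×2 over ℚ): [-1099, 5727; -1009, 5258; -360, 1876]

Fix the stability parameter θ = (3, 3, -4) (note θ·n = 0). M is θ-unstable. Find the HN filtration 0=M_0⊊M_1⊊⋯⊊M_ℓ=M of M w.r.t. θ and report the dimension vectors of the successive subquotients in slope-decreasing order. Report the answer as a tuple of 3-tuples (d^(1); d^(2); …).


Barcode: M ≅ I[1,3]^2, I[3,3]. HN layers by μ_θ (2 steps, strictly decreasing):
  μ^(1)=2/3; μ^(2)=-4

((2, 2, 2); (0, 0, 1))


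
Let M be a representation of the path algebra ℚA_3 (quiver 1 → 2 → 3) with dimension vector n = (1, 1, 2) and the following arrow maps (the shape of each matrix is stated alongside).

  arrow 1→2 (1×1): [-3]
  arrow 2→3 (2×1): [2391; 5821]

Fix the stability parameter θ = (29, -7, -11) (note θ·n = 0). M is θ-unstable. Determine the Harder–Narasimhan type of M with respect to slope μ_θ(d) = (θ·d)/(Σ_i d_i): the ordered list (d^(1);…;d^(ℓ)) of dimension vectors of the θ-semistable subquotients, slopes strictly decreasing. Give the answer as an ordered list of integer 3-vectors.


Via rank(M_{q-1}∘⋯∘M_p): M ≅ I[1,3], I[3,3].
μ_θ-semistable layers: μ^(1)=11/3; μ^(2)=-11

((1, 1, 1); (0, 0, 1))


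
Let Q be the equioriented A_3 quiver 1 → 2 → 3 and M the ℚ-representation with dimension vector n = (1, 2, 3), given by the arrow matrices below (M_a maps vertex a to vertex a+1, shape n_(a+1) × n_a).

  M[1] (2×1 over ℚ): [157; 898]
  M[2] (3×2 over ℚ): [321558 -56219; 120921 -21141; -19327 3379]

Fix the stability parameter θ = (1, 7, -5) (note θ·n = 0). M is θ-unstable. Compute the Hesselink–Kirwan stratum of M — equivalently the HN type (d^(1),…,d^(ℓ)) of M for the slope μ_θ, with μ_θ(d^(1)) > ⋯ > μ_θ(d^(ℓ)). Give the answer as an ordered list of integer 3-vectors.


Barcode: M ≅ I[1,3], I[2,3], I[3,3]. HN layers by μ_θ (2 steps, strictly decreasing):
  μ^(1)=1; μ^(2)=-5

((1, 2, 2); (0, 0, 1))


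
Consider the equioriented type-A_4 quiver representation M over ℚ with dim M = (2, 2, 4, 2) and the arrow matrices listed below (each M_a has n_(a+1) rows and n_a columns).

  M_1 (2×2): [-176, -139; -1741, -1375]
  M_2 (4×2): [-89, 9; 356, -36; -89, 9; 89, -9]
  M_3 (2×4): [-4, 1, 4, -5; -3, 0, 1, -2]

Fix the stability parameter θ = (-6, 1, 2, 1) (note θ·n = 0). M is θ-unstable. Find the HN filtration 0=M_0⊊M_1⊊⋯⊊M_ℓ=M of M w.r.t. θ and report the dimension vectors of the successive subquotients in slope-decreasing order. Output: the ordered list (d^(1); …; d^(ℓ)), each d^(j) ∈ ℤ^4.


Interval decomposition of M: I[1,2], I[1,4], I[3,3]^2, I[3,4].
HN type (ℓ=4): μ^(1)=2; μ^(2)=3/2; μ^(3)=1; μ^(4)=-6

((0, 0, 2, 0); (0, 0, 2, 2); (0, 2, 0, 0); (2, 0, 0, 0))


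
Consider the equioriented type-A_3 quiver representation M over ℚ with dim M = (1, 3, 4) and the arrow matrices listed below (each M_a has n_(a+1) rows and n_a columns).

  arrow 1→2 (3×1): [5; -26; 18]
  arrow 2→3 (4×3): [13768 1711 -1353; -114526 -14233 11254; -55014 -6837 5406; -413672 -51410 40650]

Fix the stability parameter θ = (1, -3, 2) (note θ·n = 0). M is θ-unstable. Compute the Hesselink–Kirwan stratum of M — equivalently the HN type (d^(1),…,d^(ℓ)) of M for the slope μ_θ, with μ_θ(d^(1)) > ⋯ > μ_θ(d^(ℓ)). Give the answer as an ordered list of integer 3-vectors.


Interval decomposition of M: I[1,2], I[2,3]^2, I[3,3]^2.
HN type (ℓ=3): μ^(1)=2; μ^(2)=-1; μ^(3)=-3

((0, 0, 4); (1, 1, 0); (0, 2, 0))


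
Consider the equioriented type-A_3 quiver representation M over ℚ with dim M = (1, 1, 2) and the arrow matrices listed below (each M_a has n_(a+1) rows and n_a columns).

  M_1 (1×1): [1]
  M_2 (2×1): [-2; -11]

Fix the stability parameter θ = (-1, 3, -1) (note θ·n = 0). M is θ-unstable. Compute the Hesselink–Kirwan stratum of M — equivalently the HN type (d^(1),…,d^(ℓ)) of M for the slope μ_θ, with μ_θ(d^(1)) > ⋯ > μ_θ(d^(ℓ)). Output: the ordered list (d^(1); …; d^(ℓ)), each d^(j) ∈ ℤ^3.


Interval decomposition of M: I[1,3], I[3,3].
HN type (ℓ=2): μ^(1)=1; μ^(2)=-1

((0, 1, 1); (1, 0, 1))


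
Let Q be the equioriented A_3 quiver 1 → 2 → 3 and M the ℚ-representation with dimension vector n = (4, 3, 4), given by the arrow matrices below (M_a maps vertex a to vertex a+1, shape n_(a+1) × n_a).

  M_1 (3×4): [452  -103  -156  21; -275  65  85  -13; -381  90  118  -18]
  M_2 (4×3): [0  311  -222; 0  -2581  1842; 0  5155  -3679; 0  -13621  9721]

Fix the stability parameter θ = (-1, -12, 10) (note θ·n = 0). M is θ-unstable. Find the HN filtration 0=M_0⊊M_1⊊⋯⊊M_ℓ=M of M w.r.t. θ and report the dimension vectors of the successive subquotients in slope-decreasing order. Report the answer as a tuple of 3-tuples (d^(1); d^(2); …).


Via rank(M_{q-1}∘⋯∘M_p): M ≅ I[1,1], I[1,2], I[1,3]^2, I[3,3]^2.
μ_θ-semistable layers: μ^(1)=10; μ^(2)=-1; μ^(3)=-13/2

((0, 0, 4); (1, 0, 0); (3, 3, 0))


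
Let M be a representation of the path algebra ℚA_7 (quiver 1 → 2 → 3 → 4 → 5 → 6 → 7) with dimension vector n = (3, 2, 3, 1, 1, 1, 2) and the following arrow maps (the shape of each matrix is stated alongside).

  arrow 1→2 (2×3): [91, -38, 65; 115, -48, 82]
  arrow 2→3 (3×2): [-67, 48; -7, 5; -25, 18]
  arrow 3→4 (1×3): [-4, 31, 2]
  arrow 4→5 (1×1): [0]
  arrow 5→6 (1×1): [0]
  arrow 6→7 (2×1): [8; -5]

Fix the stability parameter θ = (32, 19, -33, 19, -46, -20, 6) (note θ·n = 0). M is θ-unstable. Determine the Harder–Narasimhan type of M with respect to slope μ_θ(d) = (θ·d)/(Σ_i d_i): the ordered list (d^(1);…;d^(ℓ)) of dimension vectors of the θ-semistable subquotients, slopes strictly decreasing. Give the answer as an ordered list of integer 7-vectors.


Interval decomposition of M: I[1,1], I[1,3], I[1,4], I[3,3], I[5,5], I[6,7], I[7,7].
HN type (ℓ=6): μ^(1)=32; μ^(2)=19; μ^(3)=6; μ^(4)=-20; μ^(5)=-33; μ^(6)=-46

((1, 0, 0, 0, 0, 0, 0); (0, 0, 0, 1, 0, 0, 0); (2, 2, 2, 0, 0, 0, 2); (0, 0, 0, 0, 0, 1, 0); (0, 0, 1, 0, 0, 0, 0); (0, 0, 0, 0, 1, 0, 0))


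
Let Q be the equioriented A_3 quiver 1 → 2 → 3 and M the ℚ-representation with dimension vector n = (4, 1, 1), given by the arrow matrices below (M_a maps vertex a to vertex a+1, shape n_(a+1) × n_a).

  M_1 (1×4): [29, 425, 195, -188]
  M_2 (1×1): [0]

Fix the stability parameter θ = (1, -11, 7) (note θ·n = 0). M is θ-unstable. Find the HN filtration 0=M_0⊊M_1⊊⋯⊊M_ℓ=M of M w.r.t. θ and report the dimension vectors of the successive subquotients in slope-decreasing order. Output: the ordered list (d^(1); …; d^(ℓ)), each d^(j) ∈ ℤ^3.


Barcode: M ≅ I[1,1]^3, I[1,2], I[3,3]. HN layers by μ_θ (3 steps, strictly decreasing):
  μ^(1)=7; μ^(2)=1; μ^(3)=-5

((0, 0, 1); (3, 0, 0); (1, 1, 0))


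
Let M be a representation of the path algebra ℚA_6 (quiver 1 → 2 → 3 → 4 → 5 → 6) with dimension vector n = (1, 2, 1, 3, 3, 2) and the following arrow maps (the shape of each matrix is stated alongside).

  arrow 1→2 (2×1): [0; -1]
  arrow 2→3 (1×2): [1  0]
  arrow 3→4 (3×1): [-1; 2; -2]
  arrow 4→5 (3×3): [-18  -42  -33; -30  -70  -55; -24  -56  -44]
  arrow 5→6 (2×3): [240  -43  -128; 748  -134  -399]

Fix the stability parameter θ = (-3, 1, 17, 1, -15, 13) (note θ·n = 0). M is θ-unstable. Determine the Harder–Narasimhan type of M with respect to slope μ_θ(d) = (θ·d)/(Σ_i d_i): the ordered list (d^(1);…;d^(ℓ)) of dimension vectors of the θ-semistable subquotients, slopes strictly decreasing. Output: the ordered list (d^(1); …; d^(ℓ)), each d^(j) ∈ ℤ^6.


Interval decomposition of M: I[1,2], I[2,4], I[4,4], I[4,6], I[5,5], I[5,6].
HN type (ℓ=6): μ^(1)=13; μ^(2)=9; μ^(3)=1; μ^(4)=-3; μ^(5)=-7; μ^(6)=-15

((0, 0, 0, 0, 0, 2); (0, 0, 1, 1, 0, 0); (0, 2, 0, 1, 0, 0); (1, 0, 0, 0, 0, 0); (0, 0, 0, 1, 1, 0); (0, 0, 0, 0, 2, 0))


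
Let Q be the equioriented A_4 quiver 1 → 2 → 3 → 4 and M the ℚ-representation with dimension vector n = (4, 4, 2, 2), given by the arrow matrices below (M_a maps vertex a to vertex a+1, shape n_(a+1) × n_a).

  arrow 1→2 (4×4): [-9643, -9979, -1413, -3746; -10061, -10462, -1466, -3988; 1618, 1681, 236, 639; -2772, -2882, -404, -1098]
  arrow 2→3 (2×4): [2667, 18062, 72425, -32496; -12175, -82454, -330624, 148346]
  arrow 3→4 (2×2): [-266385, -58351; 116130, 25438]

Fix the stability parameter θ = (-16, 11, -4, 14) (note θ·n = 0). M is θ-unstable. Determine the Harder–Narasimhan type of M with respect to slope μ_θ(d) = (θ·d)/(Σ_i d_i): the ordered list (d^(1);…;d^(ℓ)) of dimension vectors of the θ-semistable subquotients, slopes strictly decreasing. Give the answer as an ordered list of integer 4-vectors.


Interval decomposition of M: I[1,1], I[1,2], I[1,3], I[1,4], I[2,2], I[4,4].
HN type (ℓ=4): μ^(1)=14; μ^(2)=11; μ^(3)=7/2; μ^(4)=-16

((0, 0, 0, 2); (0, 2, 0, 0); (0, 2, 2, 0); (4, 0, 0, 0))


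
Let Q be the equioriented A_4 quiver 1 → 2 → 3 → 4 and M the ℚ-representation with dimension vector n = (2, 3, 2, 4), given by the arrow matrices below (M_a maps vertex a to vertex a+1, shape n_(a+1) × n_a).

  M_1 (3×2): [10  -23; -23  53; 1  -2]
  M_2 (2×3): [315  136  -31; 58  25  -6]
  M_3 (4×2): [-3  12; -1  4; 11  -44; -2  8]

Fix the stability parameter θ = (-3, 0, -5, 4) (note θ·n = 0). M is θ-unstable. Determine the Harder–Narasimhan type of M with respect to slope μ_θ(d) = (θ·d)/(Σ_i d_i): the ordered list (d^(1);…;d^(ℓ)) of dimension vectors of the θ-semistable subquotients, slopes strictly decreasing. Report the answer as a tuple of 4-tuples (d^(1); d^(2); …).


Via rank(M_{q-1}∘⋯∘M_p): M ≅ I[1,3], I[1,4], I[2,2], I[4,4]^3.
μ_θ-semistable layers: μ^(1)=4; μ^(2)=0; μ^(3)=-5/2; μ^(4)=-3

((0, 0, 0, 4); (0, 1, 0, 0); (0, 2, 2, 0); (2, 0, 0, 0))


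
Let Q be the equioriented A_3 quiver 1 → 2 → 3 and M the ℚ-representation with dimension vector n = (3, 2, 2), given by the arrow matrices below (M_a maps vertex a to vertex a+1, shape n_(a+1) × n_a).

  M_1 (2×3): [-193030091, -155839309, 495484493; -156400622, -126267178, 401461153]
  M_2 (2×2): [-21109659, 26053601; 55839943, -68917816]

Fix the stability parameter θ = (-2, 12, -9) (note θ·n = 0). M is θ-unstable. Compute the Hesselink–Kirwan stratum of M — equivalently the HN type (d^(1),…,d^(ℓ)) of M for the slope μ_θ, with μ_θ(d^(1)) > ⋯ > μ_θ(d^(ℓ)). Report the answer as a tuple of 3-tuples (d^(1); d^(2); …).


Via rank(M_{q-1}∘⋯∘M_p): M ≅ I[1,1], I[1,3]^2.
μ_θ-semistable layers: μ^(1)=3/2; μ^(2)=-2

((0, 2, 2); (3, 0, 0))


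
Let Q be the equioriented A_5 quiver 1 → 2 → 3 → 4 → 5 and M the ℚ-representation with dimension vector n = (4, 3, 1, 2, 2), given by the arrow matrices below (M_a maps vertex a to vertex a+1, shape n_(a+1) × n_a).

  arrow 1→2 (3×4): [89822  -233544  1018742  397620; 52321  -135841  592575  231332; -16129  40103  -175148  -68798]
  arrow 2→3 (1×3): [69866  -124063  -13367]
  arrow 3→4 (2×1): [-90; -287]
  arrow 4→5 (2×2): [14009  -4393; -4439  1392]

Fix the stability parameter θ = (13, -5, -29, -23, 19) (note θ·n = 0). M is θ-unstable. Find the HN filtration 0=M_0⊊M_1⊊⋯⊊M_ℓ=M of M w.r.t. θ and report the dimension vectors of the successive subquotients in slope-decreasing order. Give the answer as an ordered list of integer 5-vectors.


Barcode: M ≅ I[1,1], I[1,2]^2, I[1,5], I[4,5]. HN layers by μ_θ (5 steps, strictly decreasing):
  μ^(1)=19; μ^(2)=13; μ^(3)=4; μ^(4)=-11; μ^(5)=-23

((0, 0, 0, 0, 2); (1, 0, 0, 0, 0); (2, 2, 0, 0, 0); (1, 1, 1, 1, 0); (0, 0, 0, 1, 0))


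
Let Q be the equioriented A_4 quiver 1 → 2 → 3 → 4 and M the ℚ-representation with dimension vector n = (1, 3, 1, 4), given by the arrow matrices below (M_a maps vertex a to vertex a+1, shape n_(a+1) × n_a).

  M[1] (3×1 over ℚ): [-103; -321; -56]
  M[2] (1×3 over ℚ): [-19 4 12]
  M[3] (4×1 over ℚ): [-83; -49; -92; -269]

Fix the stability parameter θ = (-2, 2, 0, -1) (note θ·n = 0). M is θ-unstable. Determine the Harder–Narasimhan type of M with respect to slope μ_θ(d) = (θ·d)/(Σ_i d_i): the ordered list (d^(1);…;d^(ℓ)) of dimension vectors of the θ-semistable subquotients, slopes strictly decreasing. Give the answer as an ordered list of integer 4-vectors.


Via rank(M_{q-1}∘⋯∘M_p): M ≅ I[1,4], I[2,2]^2, I[4,4]^3.
μ_θ-semistable layers: μ^(1)=2; μ^(2)=1/3; μ^(3)=-1; μ^(4)=-2

((0, 2, 0, 0); (0, 1, 1, 1); (0, 0, 0, 3); (1, 0, 0, 0))


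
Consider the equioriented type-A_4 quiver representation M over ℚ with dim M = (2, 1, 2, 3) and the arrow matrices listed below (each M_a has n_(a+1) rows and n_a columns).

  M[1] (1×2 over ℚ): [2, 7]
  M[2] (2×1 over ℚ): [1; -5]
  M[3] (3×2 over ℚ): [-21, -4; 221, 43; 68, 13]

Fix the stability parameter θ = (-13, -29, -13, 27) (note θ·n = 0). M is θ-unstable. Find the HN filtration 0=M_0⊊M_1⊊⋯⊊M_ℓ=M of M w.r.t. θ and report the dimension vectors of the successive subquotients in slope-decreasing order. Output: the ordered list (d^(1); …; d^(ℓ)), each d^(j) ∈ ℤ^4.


Via rank(M_{q-1}∘⋯∘M_p): M ≅ I[1,1], I[1,4], I[3,4], I[4,4].
μ_θ-semistable layers: μ^(1)=27; μ^(2)=-13; μ^(3)=-21

((0, 0, 0, 3); (1, 0, 2, 0); (1, 1, 0, 0))
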